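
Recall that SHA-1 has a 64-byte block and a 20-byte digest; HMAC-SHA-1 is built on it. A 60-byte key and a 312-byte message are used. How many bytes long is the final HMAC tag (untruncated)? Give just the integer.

20

The tag is one SHA-1 digest: 20 bytes.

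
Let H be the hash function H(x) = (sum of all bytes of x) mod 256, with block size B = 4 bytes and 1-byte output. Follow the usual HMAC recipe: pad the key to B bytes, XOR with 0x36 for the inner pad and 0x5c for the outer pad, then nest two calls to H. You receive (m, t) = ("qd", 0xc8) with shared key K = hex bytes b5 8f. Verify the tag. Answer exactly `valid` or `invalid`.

Key hex bytes b5 8f is 2 bytes ≤ B = 4; zero-pad to 4 bytes: K' = b5 8f 00 00.
K' ⊕ ipad = 83 b9 36 36; K' ⊕ opad = e9 d3 5c 5c.
Inner hash: sum = 131+185+54+54+113+100 = 637; mod 256 = 125 → 7d.
Outer hash (recomputed tag): sum = 233+211+92+92+125 = 753; mod 256 = 241 → f1.
Recomputed tag = f1; claimed = c8 → mismatch.

invalid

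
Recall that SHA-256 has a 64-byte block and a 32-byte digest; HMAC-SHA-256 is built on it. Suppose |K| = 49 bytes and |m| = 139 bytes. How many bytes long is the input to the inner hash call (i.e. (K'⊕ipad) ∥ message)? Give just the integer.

Key is 49 ≤ 64 bytes, zero-padded: |K'| = 64.
Inner input = (K'⊕ipad) ∥ m → 64 + 139 = 203 bytes.

203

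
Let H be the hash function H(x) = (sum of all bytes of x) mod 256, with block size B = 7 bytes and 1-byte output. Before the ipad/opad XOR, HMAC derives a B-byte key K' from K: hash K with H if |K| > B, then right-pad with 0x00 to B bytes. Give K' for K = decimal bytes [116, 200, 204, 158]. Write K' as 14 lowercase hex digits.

Key decimal bytes [116, 200, 204, 158] = 74 c8 cc 9e is 4 bytes ≤ B = 7; zero-pad to 7 bytes: K' = 74 c8 cc 9e 00 00 00.

74c8cc9e000000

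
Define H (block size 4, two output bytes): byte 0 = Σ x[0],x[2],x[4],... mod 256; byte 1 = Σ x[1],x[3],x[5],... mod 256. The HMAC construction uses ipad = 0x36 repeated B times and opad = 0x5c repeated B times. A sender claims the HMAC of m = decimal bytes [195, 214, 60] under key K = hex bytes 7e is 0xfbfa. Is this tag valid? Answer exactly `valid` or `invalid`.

valid

Key hex bytes 7e is 1 byte ≤ B = 4; zero-pad to 4 bytes: K' = 7e 00 00 00.
K' ⊕ ipad = 48 36 36 36; K' ⊕ opad = 22 5c 5c 5c.
Inner hash: even-index sum = 381 mod 256 = 125; odd-index sum = 322 mod 256 = 66 → 7d 42.
Outer hash (recomputed tag): even-index sum = 251 mod 256 = 251; odd-index sum = 250 mod 256 = 250 → fb fa.
Recomputed tag = fbfa; claimed = fbfa → match.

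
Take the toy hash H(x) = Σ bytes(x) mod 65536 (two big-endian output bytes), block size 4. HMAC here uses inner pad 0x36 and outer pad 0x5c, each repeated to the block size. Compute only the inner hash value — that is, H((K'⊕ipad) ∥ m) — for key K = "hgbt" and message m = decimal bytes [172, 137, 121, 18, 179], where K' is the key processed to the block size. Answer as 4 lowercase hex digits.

Key "hgbt" = 68 67 62 74 is exactly B = 4 bytes: K' = 68 67 62 74.
K' ⊕ ipad = 5e 51 54 42.
Inner input = 5e 51 54 42 ∥ ac 89 79 12 b3.
Inner hash: sum = 94+81+84+66+172+137+121+18+179 = 952 → 03 b8.

03b8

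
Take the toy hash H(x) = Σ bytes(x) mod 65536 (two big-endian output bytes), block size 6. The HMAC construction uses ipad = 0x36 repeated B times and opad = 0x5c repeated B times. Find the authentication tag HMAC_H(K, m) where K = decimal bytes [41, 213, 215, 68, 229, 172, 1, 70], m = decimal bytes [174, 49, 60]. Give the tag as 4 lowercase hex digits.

036d

Key decimal bytes [41, 213, 215, 68, 229, 172, 1, 70] = 29 d5 d7 44 e5 ac 01 46 is 8 bytes > B = 6, so hash it first: H(key) = 03 f1, then zero-pad to 6 bytes: K' = 03 f1 00 00 00 00.
K' ⊕ ipad = 35 c7 36 36 36 36.  K' ⊕ opad = 5f ad 5c 5c 5c 5c.
Inner input = (K'⊕ipad) ∥ m = 35 c7 36 36 36 36 ∥ ae 31 3c.
Inner hash: sum = 53+199+54+54+54+54+174+49+60 = 751 → 02 ef.
Outer input = (K'⊕opad) ∥ inner = 5f ad 5c 5c 5c 5c ∥ 02 ef.
Outer hash (tag): sum = 95+173+92+92+92+92+2+239 = 877 → 03 6d.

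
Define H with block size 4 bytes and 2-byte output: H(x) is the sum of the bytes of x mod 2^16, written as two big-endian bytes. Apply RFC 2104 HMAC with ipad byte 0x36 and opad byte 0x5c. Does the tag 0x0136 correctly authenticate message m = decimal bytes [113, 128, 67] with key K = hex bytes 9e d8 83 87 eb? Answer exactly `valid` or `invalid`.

Key hex bytes 9e d8 83 87 eb is 5 bytes > B = 4, so hash it first: H(key) = 03 6b, then zero-pad to 4 bytes: K' = 03 6b 00 00.
K' ⊕ ipad = 35 5d 36 36; K' ⊕ opad = 5f 37 5c 5c.
Inner hash: sum = 53+93+54+54+113+128+67 = 562 → 02 32.
Outer hash (recomputed tag): sum = 95+55+92+92+2+50 = 386 → 01 82.
Recomputed tag = 0182; claimed = 0136 → mismatch.

invalid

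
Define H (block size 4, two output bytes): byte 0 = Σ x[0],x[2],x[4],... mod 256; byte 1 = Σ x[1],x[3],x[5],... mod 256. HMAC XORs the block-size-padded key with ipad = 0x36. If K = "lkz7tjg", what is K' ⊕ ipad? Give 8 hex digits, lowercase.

f73a3636

Key "lkz7tjg" = 6c 6b 7a 37 74 6a 67 is 7 bytes > B = 4, so hash it first: H(key) = c1 0c, then zero-pad to 4 bytes: K' = c1 0c 00 00.
XOR each byte with 0x36: c1⊕36=f7, 0c⊕36=3a, 00⊕36=36, 00⊕36=36.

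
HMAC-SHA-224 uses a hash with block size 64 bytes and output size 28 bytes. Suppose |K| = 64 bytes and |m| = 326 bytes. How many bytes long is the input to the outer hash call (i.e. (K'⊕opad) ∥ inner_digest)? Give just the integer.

Key is 64 ≤ 64 bytes, zero-padded: |K'| = 64.
Outer input = (K'⊕opad) ∥ H(inner) → 64 + 28 = 92 bytes.

92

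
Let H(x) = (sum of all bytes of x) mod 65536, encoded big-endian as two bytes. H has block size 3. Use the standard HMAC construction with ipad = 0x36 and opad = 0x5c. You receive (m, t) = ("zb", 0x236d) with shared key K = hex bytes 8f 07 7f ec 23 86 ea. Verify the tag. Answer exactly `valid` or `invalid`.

invalid

Key hex bytes 8f 07 7f ec 23 86 ea is 7 bytes > B = 3, so hash it first: H(key) = 03 94, then zero-pad to 3 bytes: K' = 03 94 00.
K' ⊕ ipad = 35 a2 36; K' ⊕ opad = 5f c8 5c.
Inner hash: sum = 53+162+54+122+98 = 489 → 01 e9.
Outer hash (recomputed tag): sum = 95+200+92+1+233 = 621 → 02 6d.
Recomputed tag = 026d; claimed = 236d → mismatch.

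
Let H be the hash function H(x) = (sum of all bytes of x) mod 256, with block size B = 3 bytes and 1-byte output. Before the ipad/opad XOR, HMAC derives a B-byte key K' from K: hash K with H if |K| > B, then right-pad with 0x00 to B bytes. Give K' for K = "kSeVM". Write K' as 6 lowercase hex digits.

|K| = 5 > B = 3, so first hash the key.
H(K): sum = 107+83+101+86+77 = 454; mod 256 = 198 → c6.
Zero-pad H(K) = c6 to 3 bytes: K' = c6 00 00.

c60000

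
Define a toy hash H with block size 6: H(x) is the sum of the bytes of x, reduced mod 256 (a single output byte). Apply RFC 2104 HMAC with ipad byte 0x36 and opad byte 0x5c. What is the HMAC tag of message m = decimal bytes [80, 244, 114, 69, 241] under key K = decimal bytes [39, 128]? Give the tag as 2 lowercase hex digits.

52

Key decimal bytes [39, 128] = 27 80 is 2 bytes ≤ B = 6; zero-pad to 6 bytes: K' = 27 80 00 00 00 00.
K' ⊕ ipad = 11 b6 36 36 36 36.  K' ⊕ opad = 7b dc 5c 5c 5c 5c.
Inner input = (K'⊕ipad) ∥ m = 11 b6 36 36 36 36 ∥ 50 f4 72 45 f1.
Inner hash: sum = 17+182+54+54+54+54+80+244+114+69+241 = 1163; mod 256 = 139 → 8b.
Outer input = (K'⊕opad) ∥ inner = 7b dc 5c 5c 5c 5c ∥ 8b.
Outer hash (tag): sum = 123+220+92+92+92+92+139 = 850; mod 256 = 82 → 52.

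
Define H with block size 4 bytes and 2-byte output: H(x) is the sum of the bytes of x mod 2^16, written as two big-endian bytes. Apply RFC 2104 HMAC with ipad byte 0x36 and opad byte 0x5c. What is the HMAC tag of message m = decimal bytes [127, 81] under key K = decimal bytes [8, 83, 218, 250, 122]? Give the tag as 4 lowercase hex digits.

021c

Key decimal bytes [8, 83, 218, 250, 122] = 08 53 da fa 7a is 5 bytes > B = 4, so hash it first: H(key) = 02 a9, then zero-pad to 4 bytes: K' = 02 a9 00 00.
K' ⊕ ipad = 34 9f 36 36.  K' ⊕ opad = 5e f5 5c 5c.
Inner input = (K'⊕ipad) ∥ m = 34 9f 36 36 ∥ 7f 51.
Inner hash: sum = 52+159+54+54+127+81 = 527 → 02 0f.
Outer input = (K'⊕opad) ∥ inner = 5e f5 5c 5c ∥ 02 0f.
Outer hash (tag): sum = 94+245+92+92+2+15 = 540 → 02 1c.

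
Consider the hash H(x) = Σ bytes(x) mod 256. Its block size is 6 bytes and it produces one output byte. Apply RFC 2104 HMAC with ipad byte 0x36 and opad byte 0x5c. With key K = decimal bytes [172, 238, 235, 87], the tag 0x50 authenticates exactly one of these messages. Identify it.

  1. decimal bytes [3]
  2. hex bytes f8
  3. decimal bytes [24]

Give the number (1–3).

Key decimal bytes [172, 238, 235, 87] = ac ee eb 57 is 4 bytes ≤ B = 6; zero-pad to 6 bytes: K' = ac ee eb 57 00 00.
K' ⊕ ipad = 9a d8 dd 61 36 36; K' ⊕ opad = f0 b2 b7 0b 5c 5c.
m1: inner = H(9a d8 dd 61 36 36 03) = 1f; tag = H(f0 b2 b7 0b 5c 5c 1f) = 3b
m2: inner = H(9a d8 dd 61 36 36 f8) = 14; tag = H(f0 b2 b7 0b 5c 5c 14) = 30
m3: inner = H(9a d8 dd 61 36 36 18) = 34; tag = H(f0 b2 b7 0b 5c 5c 34) = 50 ← matches

3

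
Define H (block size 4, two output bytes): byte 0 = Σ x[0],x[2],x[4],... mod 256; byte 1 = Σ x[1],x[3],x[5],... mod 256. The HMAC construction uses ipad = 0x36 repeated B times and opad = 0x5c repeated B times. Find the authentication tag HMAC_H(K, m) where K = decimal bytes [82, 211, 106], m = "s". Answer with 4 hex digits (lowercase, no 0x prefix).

Key decimal bytes [82, 211, 106] = 52 d3 6a is 3 bytes ≤ B = 4; zero-pad to 4 bytes: K' = 52 d3 6a 00.
K' ⊕ ipad = 64 e5 5c 36.  K' ⊕ opad = 0e 8f 36 5c.
Inner input = (K'⊕ipad) ∥ m = 64 e5 5c 36 ∥ 73.
Inner hash: even-index sum = 307 mod 256 = 51; odd-index sum = 283 mod 256 = 27 → 33 1b.
Outer input = (K'⊕opad) ∥ inner = 0e 8f 36 5c ∥ 33 1b.
Outer hash (tag): even-index sum = 119 mod 256 = 119; odd-index sum = 262 mod 256 = 6 → 77 06.

7706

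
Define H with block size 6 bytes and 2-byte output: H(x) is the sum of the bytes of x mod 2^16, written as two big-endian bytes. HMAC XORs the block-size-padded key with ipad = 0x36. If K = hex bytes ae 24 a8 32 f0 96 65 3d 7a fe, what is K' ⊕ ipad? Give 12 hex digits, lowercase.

337a36363636

Key hex bytes ae 24 a8 32 f0 96 65 3d 7a fe is 10 bytes > B = 6, so hash it first: H(key) = 05 4c, then zero-pad to 6 bytes: K' = 05 4c 00 00 00 00.
XOR each byte with 0x36: 05⊕36=33, 4c⊕36=7a, 00⊕36=36, 00⊕36=36, 00⊕36=36, 00⊕36=36.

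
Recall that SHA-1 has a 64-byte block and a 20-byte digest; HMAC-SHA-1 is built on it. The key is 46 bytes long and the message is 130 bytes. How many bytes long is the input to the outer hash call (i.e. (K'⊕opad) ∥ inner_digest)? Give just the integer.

84

Key is 46 ≤ 64 bytes, zero-padded: |K'| = 64.
Outer input = (K'⊕opad) ∥ H(inner) → 64 + 20 = 84 bytes.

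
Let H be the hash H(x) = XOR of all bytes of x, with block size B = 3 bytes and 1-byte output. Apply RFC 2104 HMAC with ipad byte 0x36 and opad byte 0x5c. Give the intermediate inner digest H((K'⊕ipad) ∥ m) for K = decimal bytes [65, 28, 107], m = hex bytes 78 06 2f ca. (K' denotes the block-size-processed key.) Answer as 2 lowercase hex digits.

Key decimal bytes [65, 28, 107] = 41 1c 6b is exactly B = 3 bytes: K' = 41 1c 6b.
K' ⊕ ipad = 77 2a 5d.
Inner input = 77 2a 5d ∥ 78 06 2f ca.
Inner hash: XOR 77⊕2a⊕5d⊕78⊕06⊕2f⊕ca = 9b.

9b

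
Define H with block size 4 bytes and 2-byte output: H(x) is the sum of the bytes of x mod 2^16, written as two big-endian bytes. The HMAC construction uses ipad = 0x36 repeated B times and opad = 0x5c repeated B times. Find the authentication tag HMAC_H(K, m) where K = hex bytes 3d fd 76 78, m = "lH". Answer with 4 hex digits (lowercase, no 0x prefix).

016a

Key hex bytes 3d fd 76 78 is exactly B = 4 bytes: K' = 3d fd 76 78.
K' ⊕ ipad = 0b cb 40 4e.  K' ⊕ opad = 61 a1 2a 24.
Inner input = (K'⊕ipad) ∥ m = 0b cb 40 4e ∥ 6c 48.
Inner hash: sum = 11+203+64+78+108+72 = 536 → 02 18.
Outer input = (K'⊕opad) ∥ inner = 61 a1 2a 24 ∥ 02 18.
Outer hash (tag): sum = 97+161+42+36+2+24 = 362 → 01 6a.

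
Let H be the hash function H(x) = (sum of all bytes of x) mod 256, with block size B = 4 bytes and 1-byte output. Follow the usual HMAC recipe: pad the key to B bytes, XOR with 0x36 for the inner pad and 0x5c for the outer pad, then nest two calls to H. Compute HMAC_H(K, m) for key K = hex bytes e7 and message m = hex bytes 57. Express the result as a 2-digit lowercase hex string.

99

Key hex bytes e7 is 1 byte ≤ B = 4; zero-pad to 4 bytes: K' = e7 00 00 00.
K' ⊕ ipad = d1 36 36 36.  K' ⊕ opad = bb 5c 5c 5c.
Inner input = (K'⊕ipad) ∥ m = d1 36 36 36 ∥ 57.
Inner hash: sum = 209+54+54+54+87 = 458; mod 256 = 202 → ca.
Outer input = (K'⊕opad) ∥ inner = bb 5c 5c 5c ∥ ca.
Outer hash (tag): sum = 187+92+92+92+202 = 665; mod 256 = 153 → 99.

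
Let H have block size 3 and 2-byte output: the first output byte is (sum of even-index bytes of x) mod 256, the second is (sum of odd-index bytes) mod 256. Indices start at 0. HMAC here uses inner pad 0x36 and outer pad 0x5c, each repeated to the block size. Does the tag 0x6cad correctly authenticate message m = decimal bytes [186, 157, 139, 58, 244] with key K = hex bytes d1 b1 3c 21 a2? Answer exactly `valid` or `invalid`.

invalid

Key hex bytes d1 b1 3c 21 a2 is 5 bytes > B = 3, so hash it first: H(key) = af d2, then zero-pad to 3 bytes: K' = af d2 00.
K' ⊕ ipad = 99 e4 36; K' ⊕ opad = f3 8e 5c.
Inner hash: even-index sum = 422 mod 256 = 166; odd-index sum = 797 mod 256 = 29 → a6 1d.
Outer hash (recomputed tag): even-index sum = 364 mod 256 = 108; odd-index sum = 308 mod 256 = 52 → 6c 34.
Recomputed tag = 6c34; claimed = 6cad → mismatch.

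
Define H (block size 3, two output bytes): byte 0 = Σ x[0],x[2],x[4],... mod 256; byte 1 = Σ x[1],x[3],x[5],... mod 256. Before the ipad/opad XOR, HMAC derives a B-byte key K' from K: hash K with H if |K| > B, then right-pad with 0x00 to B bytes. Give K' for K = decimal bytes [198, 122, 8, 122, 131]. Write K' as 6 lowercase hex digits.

51f400

|K| = 5 > B = 3, so first hash the key.
H(K): even-index sum = 337 mod 256 = 81; odd-index sum = 244 mod 256 = 244 → 51 f4.
Zero-pad H(K) = 51 f4 to 3 bytes: K' = 51 f4 00.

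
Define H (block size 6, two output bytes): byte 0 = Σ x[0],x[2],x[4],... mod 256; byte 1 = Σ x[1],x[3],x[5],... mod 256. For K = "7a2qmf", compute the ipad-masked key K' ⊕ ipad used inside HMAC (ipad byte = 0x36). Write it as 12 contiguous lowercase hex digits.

015704475b50

Key "7a2qmf" = 37 61 32 71 6d 66 is exactly B = 6 bytes: K' = 37 61 32 71 6d 66.
XOR each byte with 0x36: 37⊕36=01, 61⊕36=57, 32⊕36=04, 71⊕36=47, 6d⊕36=5b, 66⊕36=50.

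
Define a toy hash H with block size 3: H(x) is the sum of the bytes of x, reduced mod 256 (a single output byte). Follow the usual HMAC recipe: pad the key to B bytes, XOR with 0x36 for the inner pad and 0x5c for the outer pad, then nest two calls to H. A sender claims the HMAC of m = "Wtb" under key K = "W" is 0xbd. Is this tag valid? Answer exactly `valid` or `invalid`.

valid

Key "W" = 57 is 1 byte ≤ B = 3; zero-pad to 3 bytes: K' = 57 00 00.
K' ⊕ ipad = 61 36 36; K' ⊕ opad = 0b 5c 5c.
Inner hash: sum = 97+54+54+87+116+98 = 506; mod 256 = 250 → fa.
Outer hash (recomputed tag): sum = 11+92+92+250 = 445; mod 256 = 189 → bd.
Recomputed tag = bd; claimed = bd → match.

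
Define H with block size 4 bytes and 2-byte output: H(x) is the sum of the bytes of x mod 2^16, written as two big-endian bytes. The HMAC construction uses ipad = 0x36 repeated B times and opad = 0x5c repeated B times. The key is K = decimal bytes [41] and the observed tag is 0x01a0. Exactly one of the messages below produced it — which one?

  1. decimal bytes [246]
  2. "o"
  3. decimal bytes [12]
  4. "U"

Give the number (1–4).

Key decimal bytes [41] = 29 is 1 byte ≤ B = 4; zero-pad to 4 bytes: K' = 29 00 00 00.
K' ⊕ ipad = 1f 36 36 36; K' ⊕ opad = 75 5c 5c 5c.
m1: inner = H(1f 36 36 36 f6) = 01 b7; tag = H(75 5c 5c 5c 01 b7) = 0241
m2: inner = H(1f 36 36 36 6f) = 01 30; tag = H(75 5c 5c 5c 01 30) = 01ba
m3: inner = H(1f 36 36 36 0c) = 00 cd; tag = H(75 5c 5c 5c 00 cd) = 0256
m4: inner = H(1f 36 36 36 55) = 01 16; tag = H(75 5c 5c 5c 01 16) = 01a0 ← matches

4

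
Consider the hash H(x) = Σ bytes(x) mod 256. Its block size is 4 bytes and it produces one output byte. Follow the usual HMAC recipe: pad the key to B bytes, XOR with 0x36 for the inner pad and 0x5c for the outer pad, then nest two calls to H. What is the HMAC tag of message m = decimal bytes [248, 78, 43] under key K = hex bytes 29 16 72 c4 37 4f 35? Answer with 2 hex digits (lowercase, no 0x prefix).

99

Key hex bytes 29 16 72 c4 37 4f 35 is 7 bytes > B = 4, so hash it first: H(key) = 30, then zero-pad to 4 bytes: K' = 30 00 00 00.
K' ⊕ ipad = 06 36 36 36.  K' ⊕ opad = 6c 5c 5c 5c.
Inner input = (K'⊕ipad) ∥ m = 06 36 36 36 ∥ f8 4e 2b.
Inner hash: sum = 6+54+54+54+248+78+43 = 537; mod 256 = 25 → 19.
Outer input = (K'⊕opad) ∥ inner = 6c 5c 5c 5c ∥ 19.
Outer hash (tag): sum = 108+92+92+92+25 = 409; mod 256 = 153 → 99.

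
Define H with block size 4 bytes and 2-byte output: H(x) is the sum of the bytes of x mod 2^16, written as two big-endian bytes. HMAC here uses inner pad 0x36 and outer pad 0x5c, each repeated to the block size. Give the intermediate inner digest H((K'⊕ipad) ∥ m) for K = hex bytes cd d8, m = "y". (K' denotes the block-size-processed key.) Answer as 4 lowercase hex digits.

Key hex bytes cd d8 is 2 bytes ≤ B = 4; zero-pad to 4 bytes: K' = cd d8 00 00.
K' ⊕ ipad = fb ee 36 36.
Inner input = fb ee 36 36 ∥ 79.
Inner hash: sum = 251+238+54+54+121 = 718 → 02 ce.

02ce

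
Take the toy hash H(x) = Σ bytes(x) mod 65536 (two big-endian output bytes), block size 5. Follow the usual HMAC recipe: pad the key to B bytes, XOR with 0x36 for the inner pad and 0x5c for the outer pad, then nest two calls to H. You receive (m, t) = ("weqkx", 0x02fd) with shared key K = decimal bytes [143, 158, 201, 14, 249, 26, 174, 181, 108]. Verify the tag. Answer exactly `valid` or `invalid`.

Key decimal bytes [143, 158, 201, 14, 249, 26, 174, 181, 108] = 8f 9e c9 0e f9 1a ae b5 6c is 9 bytes > B = 5, so hash it first: H(key) = 04 e6, then zero-pad to 5 bytes: K' = 04 e6 00 00 00.
K' ⊕ ipad = 32 d0 36 36 36; K' ⊕ opad = 58 ba 5c 5c 5c.
Inner hash: sum = 50+208+54+54+54+119+101+113+107+120 = 980 → 03 d4.
Outer hash (recomputed tag): sum = 88+186+92+92+92+3+212 = 765 → 02 fd.
Recomputed tag = 02fd; claimed = 02fd → match.

valid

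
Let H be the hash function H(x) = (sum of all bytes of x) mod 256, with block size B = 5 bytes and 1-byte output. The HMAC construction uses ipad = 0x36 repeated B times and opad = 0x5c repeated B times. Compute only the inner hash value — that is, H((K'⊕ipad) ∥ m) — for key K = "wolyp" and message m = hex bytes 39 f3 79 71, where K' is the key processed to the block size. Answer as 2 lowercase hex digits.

9f

Key "wolyp" = 77 6f 6c 79 70 is exactly B = 5 bytes: K' = 77 6f 6c 79 70.
K' ⊕ ipad = 41 59 5a 4f 46.
Inner input = 41 59 5a 4f 46 ∥ 39 f3 79 71.
Inner hash: sum = 65+89+90+79+70+57+243+121+113 = 927; mod 256 = 159 → 9f.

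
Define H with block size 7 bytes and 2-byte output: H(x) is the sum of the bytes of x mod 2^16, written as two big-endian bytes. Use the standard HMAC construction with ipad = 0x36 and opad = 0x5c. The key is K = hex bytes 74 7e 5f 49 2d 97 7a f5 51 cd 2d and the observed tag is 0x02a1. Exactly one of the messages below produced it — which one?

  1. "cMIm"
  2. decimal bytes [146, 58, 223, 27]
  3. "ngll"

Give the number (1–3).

Key hex bytes 74 7e 5f 49 2d 97 7a f5 51 cd 2d is 11 bytes > B = 7, so hash it first: H(key) = 05 18, then zero-pad to 7 bytes: K' = 05 18 00 00 00 00 00.
K' ⊕ ipad = 33 2e 36 36 36 36 36; K' ⊕ opad = 59 44 5c 5c 5c 5c 5c.
m1: inner = H(33 2e 36 36 36 36 36 63 4d 49 6d) = 02 d5; tag = H(59 44 5c 5c 5c 5c 5c 02 d5) = 0340
m2: inner = H(33 2e 36 36 36 36 36 92 3a df 1b) = 03 35; tag = H(59 44 5c 5c 5c 5c 5c 03 35) = 02a1 ← matches
m3: inner = H(33 2e 36 36 36 36 36 6e 67 6c 6c) = 03 1c; tag = H(59 44 5c 5c 5c 5c 5c 03 1c) = 0288

2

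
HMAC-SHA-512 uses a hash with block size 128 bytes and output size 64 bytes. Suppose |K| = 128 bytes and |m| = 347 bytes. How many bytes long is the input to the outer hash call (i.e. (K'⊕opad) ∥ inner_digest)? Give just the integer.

Key is 128 ≤ 128 bytes, zero-padded: |K'| = 128.
Outer input = (K'⊕opad) ∥ H(inner) → 128 + 64 = 192 bytes.

192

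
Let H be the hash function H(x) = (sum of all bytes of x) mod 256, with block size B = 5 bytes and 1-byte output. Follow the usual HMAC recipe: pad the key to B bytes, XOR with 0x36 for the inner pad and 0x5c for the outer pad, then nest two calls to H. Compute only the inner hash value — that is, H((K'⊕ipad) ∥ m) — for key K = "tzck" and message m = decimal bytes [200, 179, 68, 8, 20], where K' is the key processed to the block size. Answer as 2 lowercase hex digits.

Key "tzck" = 74 7a 63 6b is 4 bytes ≤ B = 5; zero-pad to 5 bytes: K' = 74 7a 63 6b 00.
K' ⊕ ipad = 42 4c 55 5d 36.
Inner input = 42 4c 55 5d 36 ∥ c8 b3 44 08 14.
Inner hash: sum = 66+76+85+93+54+200+179+68+8+20 = 849; mod 256 = 81 → 51.

51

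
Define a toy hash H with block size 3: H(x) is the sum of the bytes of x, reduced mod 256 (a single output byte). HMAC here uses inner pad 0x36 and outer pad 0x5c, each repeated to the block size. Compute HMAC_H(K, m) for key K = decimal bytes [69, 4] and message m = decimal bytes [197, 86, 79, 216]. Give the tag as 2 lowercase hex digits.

Key decimal bytes [69, 4] = 45 04 is 2 bytes ≤ B = 3; zero-pad to 3 bytes: K' = 45 04 00.
K' ⊕ ipad = 73 32 36.  K' ⊕ opad = 19 58 5c.
Inner input = (K'⊕ipad) ∥ m = 73 32 36 ∥ c5 56 4f d8.
Inner hash: sum = 115+50+54+197+86+79+216 = 797; mod 256 = 29 → 1d.
Outer input = (K'⊕opad) ∥ inner = 19 58 5c ∥ 1d.
Outer hash (tag): sum = 25+88+92+29 = 234 → ea.

ea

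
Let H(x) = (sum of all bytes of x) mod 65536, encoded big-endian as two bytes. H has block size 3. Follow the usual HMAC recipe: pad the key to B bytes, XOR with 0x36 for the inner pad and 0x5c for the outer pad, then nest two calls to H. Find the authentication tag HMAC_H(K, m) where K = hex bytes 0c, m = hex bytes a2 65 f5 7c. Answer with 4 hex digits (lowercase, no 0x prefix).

0129

Key hex bytes 0c is 1 byte ≤ B = 3; zero-pad to 3 bytes: K' = 0c 00 00.
K' ⊕ ipad = 3a 36 36.  K' ⊕ opad = 50 5c 5c.
Inner input = (K'⊕ipad) ∥ m = 3a 36 36 ∥ a2 65 f5 7c.
Inner hash: sum = 58+54+54+162+101+245+124 = 798 → 03 1e.
Outer input = (K'⊕opad) ∥ inner = 50 5c 5c ∥ 03 1e.
Outer hash (tag): sum = 80+92+92+3+30 = 297 → 01 29.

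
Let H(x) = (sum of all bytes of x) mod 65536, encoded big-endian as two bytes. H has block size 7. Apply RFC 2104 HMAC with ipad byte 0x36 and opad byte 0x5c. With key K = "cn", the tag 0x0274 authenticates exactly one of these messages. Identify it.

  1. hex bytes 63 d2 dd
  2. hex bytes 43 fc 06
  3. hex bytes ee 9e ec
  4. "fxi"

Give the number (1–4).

3

Key "cn" = 63 6e is 2 bytes ≤ B = 7; zero-pad to 7 bytes: K' = 63 6e 00 00 00 00 00.
K' ⊕ ipad = 55 58 36 36 36 36 36; K' ⊕ opad = 3f 32 5c 5c 5c 5c 5c.
m1: inner = H(55 58 36 36 36 36 36 63 d2 dd) = 03 cd; tag = H(3f 32 5c 5c 5c 5c 5c 03 cd) = 030d
m2: inner = H(55 58 36 36 36 36 36 43 fc 06) = 03 00; tag = H(3f 32 5c 5c 5c 5c 5c 03 00) = 0240
m3: inner = H(55 58 36 36 36 36 36 ee 9e ec) = 04 33; tag = H(3f 32 5c 5c 5c 5c 5c 04 33) = 0274 ← matches
m4: inner = H(55 58 36 36 36 36 36 66 78 69) = 03 02; tag = H(3f 32 5c 5c 5c 5c 5c 03 02) = 0242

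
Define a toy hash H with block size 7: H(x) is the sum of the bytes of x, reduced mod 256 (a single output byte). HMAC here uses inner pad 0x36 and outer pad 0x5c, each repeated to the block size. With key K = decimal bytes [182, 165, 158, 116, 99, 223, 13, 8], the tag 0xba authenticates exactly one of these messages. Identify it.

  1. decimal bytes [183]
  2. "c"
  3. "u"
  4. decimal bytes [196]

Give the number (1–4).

Key decimal bytes [182, 165, 158, 116, 99, 223, 13, 8] = b6 a5 9e 74 63 df 0d 08 is 8 bytes > B = 7, so hash it first: H(key) = c4, then zero-pad to 7 bytes: K' = c4 00 00 00 00 00 00.
K' ⊕ ipad = f2 36 36 36 36 36 36; K' ⊕ opad = 98 5c 5c 5c 5c 5c 5c.
m1: inner = H(f2 36 36 36 36 36 36 b7) = ed; tag = H(98 5c 5c 5c 5c 5c 5c ed) = ad
m2: inner = H(f2 36 36 36 36 36 36 63) = 99; tag = H(98 5c 5c 5c 5c 5c 5c 99) = 59
m3: inner = H(f2 36 36 36 36 36 36 75) = ab; tag = H(98 5c 5c 5c 5c 5c 5c ab) = 6b
m4: inner = H(f2 36 36 36 36 36 36 c4) = fa; tag = H(98 5c 5c 5c 5c 5c 5c fa) = ba ← matches

4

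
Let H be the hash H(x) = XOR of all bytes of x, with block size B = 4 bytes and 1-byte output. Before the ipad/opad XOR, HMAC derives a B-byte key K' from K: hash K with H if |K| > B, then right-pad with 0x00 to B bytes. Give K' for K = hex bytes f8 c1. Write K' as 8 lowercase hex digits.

f8c10000

Key hex bytes f8 c1 is 2 bytes ≤ B = 4; zero-pad to 4 bytes: K' = f8 c1 00 00.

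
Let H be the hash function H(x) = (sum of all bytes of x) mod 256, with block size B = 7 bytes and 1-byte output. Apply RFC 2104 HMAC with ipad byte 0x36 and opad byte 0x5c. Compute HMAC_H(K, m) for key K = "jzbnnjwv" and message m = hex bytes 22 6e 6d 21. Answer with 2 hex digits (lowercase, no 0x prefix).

Key "jzbnnjwv" = 6a 7a 62 6e 6e 6a 77 76 is 8 bytes > B = 7, so hash it first: H(key) = 79, then zero-pad to 7 bytes: K' = 79 00 00 00 00 00 00.
K' ⊕ ipad = 4f 36 36 36 36 36 36.  K' ⊕ opad = 25 5c 5c 5c 5c 5c 5c.
Inner input = (K'⊕ipad) ∥ m = 4f 36 36 36 36 36 36 ∥ 22 6e 6d 21.
Inner hash: sum = 79+54+54+54+54+54+54+34+110+109+33 = 689; mod 256 = 177 → b1.
Outer input = (K'⊕opad) ∥ inner = 25 5c 5c 5c 5c 5c 5c ∥ b1.
Outer hash (tag): sum = 37+92+92+92+92+92+92+177 = 766; mod 256 = 254 → fe.

fe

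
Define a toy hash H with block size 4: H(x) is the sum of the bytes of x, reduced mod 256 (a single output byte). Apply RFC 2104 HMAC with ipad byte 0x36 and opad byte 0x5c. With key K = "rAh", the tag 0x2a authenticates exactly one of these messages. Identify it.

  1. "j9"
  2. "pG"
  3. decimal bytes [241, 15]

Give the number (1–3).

Key "rAh" = 72 41 68 is 3 bytes ≤ B = 4; zero-pad to 4 bytes: K' = 72 41 68 00.
K' ⊕ ipad = 44 77 5e 36; K' ⊕ opad = 2e 1d 34 5c.
m1: inner = H(44 77 5e 36 6a 39) = f2; tag = H(2e 1d 34 5c f2) = cd
m2: inner = H(44 77 5e 36 70 47) = 06; tag = H(2e 1d 34 5c 06) = e1
m3: inner = H(44 77 5e 36 f1 0f) = 4f; tag = H(2e 1d 34 5c 4f) = 2a ← matches

3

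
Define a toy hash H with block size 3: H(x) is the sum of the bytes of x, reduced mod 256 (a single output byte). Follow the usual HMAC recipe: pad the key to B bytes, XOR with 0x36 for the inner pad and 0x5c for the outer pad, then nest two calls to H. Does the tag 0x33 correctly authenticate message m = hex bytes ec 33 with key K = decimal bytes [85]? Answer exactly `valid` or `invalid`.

Key decimal bytes [85] = 55 is 1 byte ≤ B = 3; zero-pad to 3 bytes: K' = 55 00 00.
K' ⊕ ipad = 63 36 36; K' ⊕ opad = 09 5c 5c.
Inner hash: sum = 99+54+54+236+51 = 494; mod 256 = 238 → ee.
Outer hash (recomputed tag): sum = 9+92+92+238 = 431; mod 256 = 175 → af.
Recomputed tag = af; claimed = 33 → mismatch.

invalid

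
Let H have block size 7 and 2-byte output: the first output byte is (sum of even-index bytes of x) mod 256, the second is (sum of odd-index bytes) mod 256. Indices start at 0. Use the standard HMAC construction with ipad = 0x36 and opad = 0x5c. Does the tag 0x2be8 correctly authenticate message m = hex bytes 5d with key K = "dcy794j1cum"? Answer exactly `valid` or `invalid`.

valid

Key "dcy794j1cum" = 64 63 79 37 39 34 6a 31 63 75 6d is 11 bytes > B = 7, so hash it first: H(key) = 50 74, then zero-pad to 7 bytes: K' = 50 74 00 00 00 00 00.
K' ⊕ ipad = 66 42 36 36 36 36 36; K' ⊕ opad = 0c 28 5c 5c 5c 5c 5c.
Inner hash: even-index sum = 264 mod 256 = 8; odd-index sum = 267 mod 256 = 11 → 08 0b.
Outer hash (recomputed tag): even-index sum = 299 mod 256 = 43; odd-index sum = 232 mod 256 = 232 → 2b e8.
Recomputed tag = 2be8; claimed = 2be8 → match.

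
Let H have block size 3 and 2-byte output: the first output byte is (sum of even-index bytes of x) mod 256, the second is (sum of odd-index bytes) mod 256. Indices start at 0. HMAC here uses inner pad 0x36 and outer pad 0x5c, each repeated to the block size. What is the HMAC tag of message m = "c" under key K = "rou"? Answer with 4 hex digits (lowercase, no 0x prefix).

13ba

Key "rou" = 72 6f 75 is exactly B = 3 bytes: K' = 72 6f 75.
K' ⊕ ipad = 44 59 43.  K' ⊕ opad = 2e 33 29.
Inner input = (K'⊕ipad) ∥ m = 44 59 43 ∥ 63.
Inner hash: even-index sum = 135 mod 256 = 135; odd-index sum = 188 mod 256 = 188 → 87 bc.
Outer input = (K'⊕opad) ∥ inner = 2e 33 29 ∥ 87 bc.
Outer hash (tag): even-index sum = 275 mod 256 = 19; odd-index sum = 186 mod 256 = 186 → 13 ba.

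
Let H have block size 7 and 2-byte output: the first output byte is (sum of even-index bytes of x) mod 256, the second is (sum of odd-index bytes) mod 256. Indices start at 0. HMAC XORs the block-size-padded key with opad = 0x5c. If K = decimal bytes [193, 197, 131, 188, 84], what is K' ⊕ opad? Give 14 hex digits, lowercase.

Key decimal bytes [193, 197, 131, 188, 84] = c1 c5 83 bc 54 is 5 bytes ≤ B = 7; zero-pad to 7 bytes: K' = c1 c5 83 bc 54 00 00.
XOR each byte with 0x5c: c1⊕5c=9d, c5⊕5c=99, 83⊕5c=df, bc⊕5c=e0, 54⊕5c=08, 00⊕5c=5c, 00⊕5c=5c.

9d99dfe0085c5c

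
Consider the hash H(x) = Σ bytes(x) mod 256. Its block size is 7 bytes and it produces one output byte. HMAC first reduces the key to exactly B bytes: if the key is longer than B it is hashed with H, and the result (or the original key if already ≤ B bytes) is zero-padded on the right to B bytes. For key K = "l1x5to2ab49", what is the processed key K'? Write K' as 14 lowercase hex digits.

|K| = 11 > B = 7, so first hash the key.
H(K): sum = 108+49+120+53+116+111+50+97+98+52+57 = 911; mod 256 = 143 → 8f.
Zero-pad H(K) = 8f to 7 bytes: K' = 8f 00 00 00 00 00 00.

8f000000000000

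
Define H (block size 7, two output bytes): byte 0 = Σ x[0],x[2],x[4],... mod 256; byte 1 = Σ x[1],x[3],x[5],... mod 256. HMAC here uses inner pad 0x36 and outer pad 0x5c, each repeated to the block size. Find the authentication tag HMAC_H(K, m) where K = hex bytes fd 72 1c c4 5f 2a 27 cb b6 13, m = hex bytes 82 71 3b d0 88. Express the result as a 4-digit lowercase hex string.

Key hex bytes fd 72 1c c4 5f 2a 27 cb b6 13 is 10 bytes > B = 7, so hash it first: H(key) = 55 3e, then zero-pad to 7 bytes: K' = 55 3e 00 00 00 00 00.
K' ⊕ ipad = 63 08 36 36 36 36 36.  K' ⊕ opad = 09 62 5c 5c 5c 5c 5c.
Inner input = (K'⊕ipad) ∥ m = 63 08 36 36 36 36 36 ∥ 82 71 3b d0 88.
Inner hash: even-index sum = 582 mod 256 = 70; odd-index sum = 441 mod 256 = 185 → 46 b9.
Outer input = (K'⊕opad) ∥ inner = 09 62 5c 5c 5c 5c 5c ∥ 46 b9.
Outer hash (tag): even-index sum = 470 mod 256 = 214; odd-index sum = 352 mod 256 = 96 → d6 60.

d660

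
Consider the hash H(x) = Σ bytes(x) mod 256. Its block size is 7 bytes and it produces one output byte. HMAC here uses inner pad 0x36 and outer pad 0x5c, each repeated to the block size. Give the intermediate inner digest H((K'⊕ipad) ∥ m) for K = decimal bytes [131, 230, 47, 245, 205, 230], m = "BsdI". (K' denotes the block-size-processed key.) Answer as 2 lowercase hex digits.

c4

Key decimal bytes [131, 230, 47, 245, 205, 230] = 83 e6 2f f5 cd e6 is 6 bytes ≤ B = 7; zero-pad to 7 bytes: K' = 83 e6 2f f5 cd e6 00.
K' ⊕ ipad = b5 d0 19 c3 fb d0 36.
Inner input = b5 d0 19 c3 fb d0 36 ∥ 42 73 64 49.
Inner hash: sum = 181+208+25+195+251+208+54+66+115+100+73 = 1476; mod 256 = 196 → c4.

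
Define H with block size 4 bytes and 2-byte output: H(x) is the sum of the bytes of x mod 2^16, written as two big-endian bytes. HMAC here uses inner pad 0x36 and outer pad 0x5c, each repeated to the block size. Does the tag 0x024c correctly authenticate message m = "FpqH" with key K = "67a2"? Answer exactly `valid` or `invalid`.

Key "67a2" = 36 37 61 32 is exactly B = 4 bytes: K' = 36 37 61 32.
K' ⊕ ipad = 00 01 57 04; K' ⊕ opad = 6a 6b 3d 6e.
Inner hash: sum = 0+1+87+4+70+112+113+72 = 459 → 01 cb.
Outer hash (recomputed tag): sum = 106+107+61+110+1+203 = 588 → 02 4c.
Recomputed tag = 024c; claimed = 024c → match.

valid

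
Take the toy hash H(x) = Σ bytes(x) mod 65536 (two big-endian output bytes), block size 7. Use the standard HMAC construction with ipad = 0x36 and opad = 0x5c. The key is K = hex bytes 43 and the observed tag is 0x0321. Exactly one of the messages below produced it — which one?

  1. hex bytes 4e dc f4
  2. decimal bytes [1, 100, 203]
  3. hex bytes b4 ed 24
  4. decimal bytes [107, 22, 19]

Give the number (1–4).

Key hex bytes 43 is 1 byte ≤ B = 7; zero-pad to 7 bytes: K' = 43 00 00 00 00 00 00.
K' ⊕ ipad = 75 36 36 36 36 36 36; K' ⊕ opad = 1f 5c 5c 5c 5c 5c 5c.
m1: inner = H(75 36 36 36 36 36 36 4e dc f4) = 03 d7; tag = H(1f 5c 5c 5c 5c 5c 5c 03 d7) = 0321 ← matches
m2: inner = H(75 36 36 36 36 36 36 01 64 cb) = 02 e9; tag = H(1f 5c 5c 5c 5c 5c 5c 02 e9) = 0332
m3: inner = H(75 36 36 36 36 36 36 b4 ed 24) = 03 7e; tag = H(1f 5c 5c 5c 5c 5c 5c 03 7e) = 02c8
m4: inner = H(75 36 36 36 36 36 36 6b 16 13) = 02 4d; tag = H(1f 5c 5c 5c 5c 5c 5c 02 4d) = 0296

1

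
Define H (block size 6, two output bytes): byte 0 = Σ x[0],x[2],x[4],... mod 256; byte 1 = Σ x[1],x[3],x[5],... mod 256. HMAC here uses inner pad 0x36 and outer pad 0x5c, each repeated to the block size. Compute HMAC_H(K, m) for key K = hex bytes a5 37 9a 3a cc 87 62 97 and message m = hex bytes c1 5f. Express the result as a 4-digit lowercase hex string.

710f

Key hex bytes a5 37 9a 3a cc 87 62 97 is 8 bytes > B = 6, so hash it first: H(key) = 6d 8f, then zero-pad to 6 bytes: K' = 6d 8f 00 00 00 00.
K' ⊕ ipad = 5b b9 36 36 36 36.  K' ⊕ opad = 31 d3 5c 5c 5c 5c.
Inner input = (K'⊕ipad) ∥ m = 5b b9 36 36 36 36 ∥ c1 5f.
Inner hash: even-index sum = 392 mod 256 = 136; odd-index sum = 388 mod 256 = 132 → 88 84.
Outer input = (K'⊕opad) ∥ inner = 31 d3 5c 5c 5c 5c ∥ 88 84.
Outer hash (tag): even-index sum = 369 mod 256 = 113; odd-index sum = 527 mod 256 = 15 → 71 0f.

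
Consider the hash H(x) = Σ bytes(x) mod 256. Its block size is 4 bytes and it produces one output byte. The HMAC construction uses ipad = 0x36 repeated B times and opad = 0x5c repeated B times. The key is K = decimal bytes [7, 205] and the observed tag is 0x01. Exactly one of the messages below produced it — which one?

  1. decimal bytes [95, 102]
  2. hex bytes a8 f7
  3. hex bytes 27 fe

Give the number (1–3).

Key decimal bytes [7, 205] = 07 cd is 2 bytes ≤ B = 4; zero-pad to 4 bytes: K' = 07 cd 00 00.
K' ⊕ ipad = 31 fb 36 36; K' ⊕ opad = 5b 91 5c 5c.
m1: inner = H(31 fb 36 36 5f 66) = 5d; tag = H(5b 91 5c 5c 5d) = 01 ← matches
m2: inner = H(31 fb 36 36 a8 f7) = 37; tag = H(5b 91 5c 5c 37) = db
m3: inner = H(31 fb 36 36 27 fe) = bd; tag = H(5b 91 5c 5c bd) = 61

1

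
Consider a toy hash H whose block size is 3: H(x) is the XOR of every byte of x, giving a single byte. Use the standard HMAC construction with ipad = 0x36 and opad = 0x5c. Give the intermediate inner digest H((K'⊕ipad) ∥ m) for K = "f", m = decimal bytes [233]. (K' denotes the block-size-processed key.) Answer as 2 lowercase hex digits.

b9

Key "f" = 66 is 1 byte ≤ B = 3; zero-pad to 3 bytes: K' = 66 00 00.
K' ⊕ ipad = 50 36 36.
Inner input = 50 36 36 ∥ e9.
Inner hash: XOR 50⊕36⊕36⊕e9 = b9.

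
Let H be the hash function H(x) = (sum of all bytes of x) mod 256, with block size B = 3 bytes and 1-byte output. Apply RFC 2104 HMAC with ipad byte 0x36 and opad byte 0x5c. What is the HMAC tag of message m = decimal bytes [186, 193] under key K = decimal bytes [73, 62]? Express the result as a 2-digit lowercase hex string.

Key decimal bytes [73, 62] = 49 3e is 2 bytes ≤ B = 3; zero-pad to 3 bytes: K' = 49 3e 00.
K' ⊕ ipad = 7f 08 36.  K' ⊕ opad = 15 62 5c.
Inner input = (K'⊕ipad) ∥ m = 7f 08 36 ∥ ba c1.
Inner hash: sum = 127+8+54+186+193 = 568; mod 256 = 56 → 38.
Outer input = (K'⊕opad) ∥ inner = 15 62 5c ∥ 38.
Outer hash (tag): sum = 21+98+92+56 = 267; mod 256 = 11 → 0b.

0b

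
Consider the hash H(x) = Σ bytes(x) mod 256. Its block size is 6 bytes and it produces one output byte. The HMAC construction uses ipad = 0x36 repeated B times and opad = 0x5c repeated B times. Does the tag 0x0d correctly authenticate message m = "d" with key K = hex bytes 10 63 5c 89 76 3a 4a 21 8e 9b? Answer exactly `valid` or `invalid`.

Key hex bytes 10 63 5c 89 76 3a 4a 21 8e 9b is 10 bytes > B = 6, so hash it first: H(key) = 9c, then zero-pad to 6 bytes: K' = 9c 00 00 00 00 00.
K' ⊕ ipad = aa 36 36 36 36 36; K' ⊕ opad = c0 5c 5c 5c 5c 5c.
Inner hash: sum = 170+54+54+54+54+54+100 = 540; mod 256 = 28 → 1c.
Outer hash (recomputed tag): sum = 192+92+92+92+92+92+28 = 680; mod 256 = 168 → a8.
Recomputed tag = a8; claimed = 0d → mismatch.

invalid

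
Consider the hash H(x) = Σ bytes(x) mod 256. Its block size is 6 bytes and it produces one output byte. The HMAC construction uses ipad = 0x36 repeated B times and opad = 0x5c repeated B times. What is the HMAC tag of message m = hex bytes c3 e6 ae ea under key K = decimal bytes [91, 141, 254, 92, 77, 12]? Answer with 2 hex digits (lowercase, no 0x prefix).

2b

Key decimal bytes [91, 141, 254, 92, 77, 12] = 5b 8d fe 5c 4d 0c is exactly B = 6 bytes: K' = 5b 8d fe 5c 4d 0c.
K' ⊕ ipad = 6d bb c8 6a 7b 3a.  K' ⊕ opad = 07 d1 a2 00 11 50.
Inner input = (K'⊕ipad) ∥ m = 6d bb c8 6a 7b 3a ∥ c3 e6 ae ea.
Inner hash: sum = 109+187+200+106+123+58+195+230+174+234 = 1616; mod 256 = 80 → 50.
Outer input = (K'⊕opad) ∥ inner = 07 d1 a2 00 11 50 ∥ 50.
Outer hash (tag): sum = 7+209+162+0+17+80+80 = 555; mod 256 = 43 → 2b.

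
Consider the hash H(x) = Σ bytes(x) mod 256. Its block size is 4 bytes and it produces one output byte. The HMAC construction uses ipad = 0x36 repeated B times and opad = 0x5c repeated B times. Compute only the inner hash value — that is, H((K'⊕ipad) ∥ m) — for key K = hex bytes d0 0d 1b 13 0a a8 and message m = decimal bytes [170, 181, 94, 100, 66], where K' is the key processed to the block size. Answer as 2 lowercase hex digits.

90

Key hex bytes d0 0d 1b 13 0a a8 is 6 bytes > B = 4, so hash it first: H(key) = bd, then zero-pad to 4 bytes: K' = bd 00 00 00.
K' ⊕ ipad = 8b 36 36 36.
Inner input = 8b 36 36 36 ∥ aa b5 5e 64 42.
Inner hash: sum = 139+54+54+54+170+181+94+100+66 = 912; mod 256 = 144 → 90.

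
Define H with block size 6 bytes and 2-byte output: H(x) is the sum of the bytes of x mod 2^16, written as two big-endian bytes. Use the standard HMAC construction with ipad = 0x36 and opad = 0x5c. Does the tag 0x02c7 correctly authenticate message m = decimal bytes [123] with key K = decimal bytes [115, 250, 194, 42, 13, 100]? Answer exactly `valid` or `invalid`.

invalid

Key decimal bytes [115, 250, 194, 42, 13, 100] = 73 fa c2 2a 0d 64 is exactly B = 6 bytes: K' = 73 fa c2 2a 0d 64.
K' ⊕ ipad = 45 cc f4 1c 3b 52; K' ⊕ opad = 2f a6 9e 76 51 38.
Inner hash: sum = 69+204+244+28+59+82+123 = 809 → 03 29.
Outer hash (recomputed tag): sum = 47+166+158+118+81+56+3+41 = 670 → 02 9e.
Recomputed tag = 029e; claimed = 02c7 → mismatch.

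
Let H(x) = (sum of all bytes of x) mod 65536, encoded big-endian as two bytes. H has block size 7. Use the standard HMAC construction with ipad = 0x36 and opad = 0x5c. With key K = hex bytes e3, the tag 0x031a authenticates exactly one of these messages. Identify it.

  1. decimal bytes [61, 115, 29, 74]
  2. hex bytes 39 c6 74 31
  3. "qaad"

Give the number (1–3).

1

Key hex bytes e3 is 1 byte ≤ B = 7; zero-pad to 7 bytes: K' = e3 00 00 00 00 00 00.
K' ⊕ ipad = d5 36 36 36 36 36 36; K' ⊕ opad = bf 5c 5c 5c 5c 5c 5c.
m1: inner = H(d5 36 36 36 36 36 36 3d 73 1d 4a) = 03 30; tag = H(bf 5c 5c 5c 5c 5c 5c 03 30) = 031a ← matches
m2: inner = H(d5 36 36 36 36 36 36 39 c6 74 31) = 03 bd; tag = H(bf 5c 5c 5c 5c 5c 5c 03 bd) = 03a7
m3: inner = H(d5 36 36 36 36 36 36 71 61 61 64) = 03 b0; tag = H(bf 5c 5c 5c 5c 5c 5c 03 b0) = 039a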